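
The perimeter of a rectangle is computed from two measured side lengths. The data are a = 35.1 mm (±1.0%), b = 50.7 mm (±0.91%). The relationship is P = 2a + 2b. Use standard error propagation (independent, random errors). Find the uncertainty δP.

Absolute uncertainties add in quadrature for a linear combination:
  (2·δa)² = 0.493;  (2·δb)² = 0.851
δP = √(1.34) = 1.16 mm

1.16 mm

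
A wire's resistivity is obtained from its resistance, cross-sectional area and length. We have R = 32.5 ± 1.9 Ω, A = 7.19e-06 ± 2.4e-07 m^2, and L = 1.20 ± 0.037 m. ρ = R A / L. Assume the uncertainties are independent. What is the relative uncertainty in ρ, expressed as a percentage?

7.40%

Since ρ is a product/quotient, work with relative uncertainties:
  (1·δR/R)² = (1×0.0585)² = 0.00342;  (1·δA/A)² = (1×0.0334)² = 0.00111;  (-1·δL/L)² = (-1×0.0308)² = 0.000951
δρ/ρ = √(0.00548) = 0.0740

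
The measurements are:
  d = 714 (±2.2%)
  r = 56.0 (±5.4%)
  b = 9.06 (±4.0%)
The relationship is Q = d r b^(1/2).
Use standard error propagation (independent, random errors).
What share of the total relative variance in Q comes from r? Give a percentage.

76.7%

(δQ/Q)² = (1·δd/d)² + (1·δr/r)² + (½·δb/b)²
  d term: (1×0.0220)² = 0.000484
  r term: (1×0.0540)² = 0.00292
  b term: (0.5×0.0400)² = 0.000400
Total = 0.00380. Share from r = 0.00292/0.00380 = 0.767.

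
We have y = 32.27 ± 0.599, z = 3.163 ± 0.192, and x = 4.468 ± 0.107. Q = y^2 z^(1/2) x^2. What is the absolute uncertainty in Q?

2510

Products/powers → add relative errors in quadrature, weighted by exponent:
  (2·δy/y)² = (2×0.0186)² = 0.00138;  (½·δz/z)² = (0.5×0.0607)² = 0.000921;  (2·δx/x)² = (2×0.0239)² = 0.00229
δQ/Q = √(0.00459) = 0.0678
Q = 36970, so δQ = 0.0678 × 36970 = 2510.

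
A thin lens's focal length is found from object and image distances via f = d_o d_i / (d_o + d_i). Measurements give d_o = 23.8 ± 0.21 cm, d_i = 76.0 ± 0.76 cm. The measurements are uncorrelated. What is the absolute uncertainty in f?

0.129 cm

∂f/∂d_o = (d_i/(d_o+d_i))² = 0.580;  ∂f/∂d_i = (d_o/(d_o+d_i))² = 0.0569
δf = √((∂f/∂d_o · δd_o)² + (∂f/∂d_i · δd_i)²) = √(0.0148 + 0.00187) = 0.129 cm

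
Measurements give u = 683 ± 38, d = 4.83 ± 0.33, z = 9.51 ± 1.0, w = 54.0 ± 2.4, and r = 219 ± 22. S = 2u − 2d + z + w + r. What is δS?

Absolute uncertainties add in quadrature for a linear combination:
  (2·δu)² = 5780;  (2·δd)² = 0.436;  (δz)² = 1.00;  (δw)² = 5.76;  (δr)² = 484
δS = √(6270) = 79.2

79.2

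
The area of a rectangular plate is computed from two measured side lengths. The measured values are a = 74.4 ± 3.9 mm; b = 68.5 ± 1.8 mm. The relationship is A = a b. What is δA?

Relative error in a monomial: (δA/A)² = Σ (nᵢ · δxᵢ/xᵢ)².
  (1·δa/a)² = (1×0.0524)² = 0.00275;  (1·δb/b)² = (1×0.0263)² = 0.000691
δA/A = √(0.00344) = 0.0586
A = 5100 mm^2, so δA = 0.0586 × 5100 = 299 mm^2.

299 mm^2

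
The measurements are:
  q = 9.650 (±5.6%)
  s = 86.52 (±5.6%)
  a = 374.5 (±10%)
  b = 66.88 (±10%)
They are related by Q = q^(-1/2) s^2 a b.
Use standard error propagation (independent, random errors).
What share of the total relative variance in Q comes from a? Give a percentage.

(δQ/Q)² = (−½·δq/q)² + (2·δs/s)² + (1·δa/a)² + (1·δb/b)²
  q term: (-0.5×0.0560)² = 0.000784
  s term: (2×0.0560)² = 0.0125
  a term: (1×0.100)² = 0.0100
  b term: (1×0.100)² = 0.0100
Total = 0.0333. Share from a = 0.0100/0.0333 = 0.300.

30.0%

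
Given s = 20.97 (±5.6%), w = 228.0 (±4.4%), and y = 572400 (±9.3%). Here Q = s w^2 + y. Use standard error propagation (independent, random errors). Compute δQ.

Let p = s·w^2 = 1.09e+06. δp/p = √((1·δs/s)² + (2·δw/w)²) = √(0.00314 + 0.00774) = 0.104, so δp = 1.14e+05.
Q = p + y: δQ = √(δp² + δy²) = √(1.29e+10 + 2.83e+09) = 1.26e+05

1.26e+05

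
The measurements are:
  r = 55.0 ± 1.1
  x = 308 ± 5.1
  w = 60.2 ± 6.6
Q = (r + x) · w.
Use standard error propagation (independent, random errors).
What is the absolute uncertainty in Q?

Let u = r + x = 363. δu = √(δr² + δx²) = √(1.21 + 26.0) = 5.22, so δu/u = 0.0144.
Q is then a monomial in u, w:
δQ/Q = √((δu/u)² + (1·δw/w)²) = √(0.000207 + 0.0120) = 0.111
Q = 21900, so δQ = 0.111 × 21900 = 2420.

2420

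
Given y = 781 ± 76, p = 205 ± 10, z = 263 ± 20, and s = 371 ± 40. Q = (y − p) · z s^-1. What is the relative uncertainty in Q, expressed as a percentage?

18.7%

Let u = y − p = 576. δu = √(δy² + δp²) = √(5780 + 100) = 76.7, so δu/u = 0.133.
Q is then a monomial in u, z, s:
δQ/Q = √((δu/u)² + (1·δz/z)² + (-1·δs/s)²) = √(0.0177 + 0.00578 + 0.0116) = 0.187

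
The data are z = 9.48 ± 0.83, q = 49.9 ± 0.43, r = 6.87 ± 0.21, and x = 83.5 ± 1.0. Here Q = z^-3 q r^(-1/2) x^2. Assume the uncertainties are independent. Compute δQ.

41.2

Since Q is a product/quotient, work with relative uncertainties:
  (-3·δz/z)² = (-3×0.0876)² = 0.0690;  (1·δq/q)² = (1×0.00862)² = 7.43e-05;  (−½·δr/r)² = (-0.5×0.0306)² = 0.000234;  (2·δx/x)² = (2×0.0120)² = 0.000574
δQ/Q = √(0.0699) = 0.264
Q = 156, so δQ = 0.264 × 156 = 41.2.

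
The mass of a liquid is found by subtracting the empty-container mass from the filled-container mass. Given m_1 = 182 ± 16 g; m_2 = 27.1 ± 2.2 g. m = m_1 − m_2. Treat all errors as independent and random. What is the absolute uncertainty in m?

Absolute uncertainties add in quadrature for a linear combination:
  (δm_1)² = 256;  (δm_2)² = 4.84
δm = √(261) = 16.2 g

16.2 g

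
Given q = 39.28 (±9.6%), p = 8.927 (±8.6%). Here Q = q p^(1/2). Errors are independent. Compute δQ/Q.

For a monomial Q ∝ q, p^(1/2), fractional errors add in quadrature:
  (1·δq/q)² = (1×0.0960)² = 0.00922;  (½·δp/p)² = (0.5×0.0860)² = 0.00185
δQ/Q = √(0.0111) = 0.105

0.105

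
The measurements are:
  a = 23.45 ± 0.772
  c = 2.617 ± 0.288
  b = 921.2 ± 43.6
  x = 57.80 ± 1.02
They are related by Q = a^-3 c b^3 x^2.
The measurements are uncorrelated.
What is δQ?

Each factor contributes (exponent × relative error)² to (δQ/Q)²:
  (-3·δa/a)² = (-3×0.0329)² = 0.00975;  (1·δc/c)² = (1×0.110)² = 0.0121;  (3·δb/b)² = (3×0.0473)² = 0.0202;  (2·δx/x)² = (2×0.0176)² = 0.00125
δQ/Q = √(0.0433) = 0.208
Q = 5.3e+08, so δQ = 0.208 × 5.3e+08 = 1.1e+08.

1.1e+08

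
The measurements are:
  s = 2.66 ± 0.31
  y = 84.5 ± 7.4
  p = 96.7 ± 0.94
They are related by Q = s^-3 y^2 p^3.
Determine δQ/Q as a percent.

39.2%

Relative error in a monomial: (δQ/Q)² = Σ (nᵢ · δxᵢ/xᵢ)².
  (-3·δs/s)² = (-3×0.117)² = 0.122;  (2·δy/y)² = (2×0.0876)² = 0.0307;  (3·δp/p)² = (3×0.00972)² = 0.000850
δQ/Q = √(0.154) = 0.392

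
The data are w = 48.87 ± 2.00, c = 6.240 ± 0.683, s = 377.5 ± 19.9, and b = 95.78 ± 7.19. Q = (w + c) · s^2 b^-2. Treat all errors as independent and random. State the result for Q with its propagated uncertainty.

Let u = w + c = 55.11. δu = √(δw² + δc²) = √(4.00 + 0.466) = 2.11, so δu/u = 0.0383.
Q is then a monomial in u, s, b:
δQ/Q = √((δu/u)² + (2·δs/s)² + (-2·δb/b)²) = √(0.00147 + 0.0111 + 0.0225) = 0.187
Q = 856.1, so δQ = 0.187 × 856.1 = 160.

856.1 ± 160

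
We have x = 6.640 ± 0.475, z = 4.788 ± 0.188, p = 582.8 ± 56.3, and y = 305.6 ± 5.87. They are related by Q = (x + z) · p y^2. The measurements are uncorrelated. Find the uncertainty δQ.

Let u = x + z = 11.43. δu = √(δx² + δz²) = √(0.226 + 0.0353) = 0.511, so δu/u = 0.0447.
Q is then a monomial in u, p, y:
δQ/Q = √((δu/u)² + (1·δp/p)² + (2·δy/y)²) = √(0.00200 + 0.00933 + 0.00148) = 0.113
Q = 6.22e+08, so δQ = 0.113 × 6.22e+08 = 7.04e+07.

7.04e+07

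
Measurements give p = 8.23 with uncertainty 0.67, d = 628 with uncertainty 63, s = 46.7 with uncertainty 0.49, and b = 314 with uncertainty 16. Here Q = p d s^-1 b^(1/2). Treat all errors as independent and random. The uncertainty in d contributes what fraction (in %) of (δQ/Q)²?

57.7%

(δQ/Q)² = (1·δp/p)² + (1·δd/d)² + (-1·δs/s)² + (½·δb/b)²
  p term: (1×0.0814)² = 0.00663
  d term: (1×0.100)² = 0.0101
  s term: (-1×0.0105)² = 0.000110
  b term: (0.5×0.0510)² = 0.000649
Total = 0.0175. Share from d = 0.0101/0.0175 = 0.577.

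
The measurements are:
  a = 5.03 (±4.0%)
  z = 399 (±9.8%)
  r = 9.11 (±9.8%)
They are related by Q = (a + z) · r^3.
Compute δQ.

Let u = a + z = 404. δu = √(δa² + δz²) = √(0.0405 + 1530) = 39.1, so δu/u = 0.0968.
Q is then a monomial in u, r:
δQ/Q = √((δu/u)² + (3·δr/r)²) = √(0.00937 + 0.0864) = 0.310
Q = 3.05e+05, so δQ = 0.310 × 3.05e+05 = 94500.

94500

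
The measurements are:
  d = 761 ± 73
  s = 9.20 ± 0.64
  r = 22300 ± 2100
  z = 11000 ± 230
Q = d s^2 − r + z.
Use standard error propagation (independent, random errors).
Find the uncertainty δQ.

11100

Let p = d·s^2 = 64400. δp/p = √((1·δd/d)² + (2·δs/s)²) = √(0.00920 + 0.0194) = 0.169, so δp = 10900.
Q = p − r + z: δQ = √(δp² + δr² + δz²) = √(1.18e+08 + 4.41e+06 + 52900) = 11100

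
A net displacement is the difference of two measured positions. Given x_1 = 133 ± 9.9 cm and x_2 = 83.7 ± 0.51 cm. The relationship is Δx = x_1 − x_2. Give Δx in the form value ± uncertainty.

49.3 ± 9.91 cm

Each term contributes (cᵢ δxᵢ)² to (δΔx)²:
  (δx_1)² = 98.0;  (δx_2)² = 0.260
δΔx = √(98.3) = 9.91 cm
Δx = 49.3 cm.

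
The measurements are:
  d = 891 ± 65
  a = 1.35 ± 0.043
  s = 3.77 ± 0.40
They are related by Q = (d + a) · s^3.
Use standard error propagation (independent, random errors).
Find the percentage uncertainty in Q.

Let u = d + a = 892. δu = √(δd² + δa²) = √(4220 + 0.00185) = 65.0, so δu/u = 0.0728.
Q is then a monomial in u, s:
δQ/Q = √((δu/u)² + (3·δs/s)²) = √(0.00531 + 0.101) = 0.327

32.7%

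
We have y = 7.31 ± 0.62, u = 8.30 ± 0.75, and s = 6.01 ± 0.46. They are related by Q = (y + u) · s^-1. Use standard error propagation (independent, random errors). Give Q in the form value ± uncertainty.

Let w = y + u = 15.6. δw = √(δy² + δu²) = √(0.384 + 0.562) = 0.973, so δw/w = 0.0623.
Q is then a monomial in w, s:
δQ/Q = √((δw/w)² + (-1·δs/s)²) = √(0.00389 + 0.00586) = 0.0987
Q = 2.60, so δQ = 0.0987 × 2.60 = 0.256.

2.60 ± 0.256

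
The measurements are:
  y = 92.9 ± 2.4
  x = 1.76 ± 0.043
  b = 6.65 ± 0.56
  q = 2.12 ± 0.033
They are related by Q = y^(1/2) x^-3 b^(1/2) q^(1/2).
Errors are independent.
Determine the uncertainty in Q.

0.570

Products/powers → add relative errors in quadrature, weighted by exponent:
  (½·δy/y)² = (0.5×0.0258)² = 0.000167;  (-3·δx/x)² = (-3×0.0244)² = 0.00537;  (½·δb/b)² = (0.5×0.0842)² = 0.00177;  (½·δq/q)² = (0.5×0.0156)² = 6.06e-05
δQ/Q = √(0.00737) = 0.0859
Q = 6.64, so δQ = 0.0859 × 6.64 = 0.570.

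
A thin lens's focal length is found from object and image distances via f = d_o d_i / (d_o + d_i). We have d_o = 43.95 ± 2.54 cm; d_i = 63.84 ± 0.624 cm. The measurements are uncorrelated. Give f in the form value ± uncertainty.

∂f/∂d_o = (d_i/(d_o+d_i))² = 0.351;  ∂f/∂d_i = (d_o/(d_o+d_i))² = 0.166
δf = √((∂f/∂d_o · δd_o)² + (∂f/∂d_i · δd_i)²) = √(0.794 + 0.0108) = 0.897 cm
f = 26.03 cm.

26.03 ± 0.897 cm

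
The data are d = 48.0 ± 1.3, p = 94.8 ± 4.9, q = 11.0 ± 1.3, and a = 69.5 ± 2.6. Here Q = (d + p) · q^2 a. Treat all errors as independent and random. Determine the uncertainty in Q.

2.91e+05

Let u = d + p = 143. δu = √(δd² + δp²) = √(1.69 + 24.0) = 5.07, so δu/u = 0.0355.
Q is then a monomial in u, q, a:
δQ/Q = √((δu/u)² + (2·δq/q)² + (1·δa/a)²) = √(0.00126 + 0.0559 + 0.00140) = 0.242
Q = 1.2e+06, so δQ = 0.242 × 1.2e+06 = 2.91e+05.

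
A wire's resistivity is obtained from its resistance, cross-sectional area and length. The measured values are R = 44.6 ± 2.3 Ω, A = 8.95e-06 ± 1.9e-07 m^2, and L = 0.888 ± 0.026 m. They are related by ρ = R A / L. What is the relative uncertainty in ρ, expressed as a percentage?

For a monomial ρ ∝ R, A, L^-1, fractional errors add in quadrature:
  (1·δR/R)² = (1×0.0516)² = 0.00266;  (1·δA/A)² = (1×0.0212)² = 0.000451;  (-1·δL/L)² = (-1×0.0293)² = 0.000857
δρ/ρ = √(0.00397) = 0.0630

6.30%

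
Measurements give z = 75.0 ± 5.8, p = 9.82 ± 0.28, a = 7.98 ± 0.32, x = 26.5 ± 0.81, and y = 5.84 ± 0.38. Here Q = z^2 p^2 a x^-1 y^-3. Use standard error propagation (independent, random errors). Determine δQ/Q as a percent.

Each factor contributes (exponent × relative error)² to (δQ/Q)²:
  (2·δz/z)² = (2×0.0773)² = 0.0239;  (2·δp/p)² = (2×0.0285)² = 0.00325;  (1·δa/a)² = (1×0.0401)² = 0.00161;  (-1·δx/x)² = (-1×0.0306)² = 0.000934;  (-3·δy/y)² = (-3×0.0651)² = 0.0381
δQ/Q = √(0.0678) = 0.260

26.0%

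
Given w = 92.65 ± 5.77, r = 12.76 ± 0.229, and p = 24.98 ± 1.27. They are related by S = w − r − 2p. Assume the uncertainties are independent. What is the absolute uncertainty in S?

Absolute uncertainties add in quadrature for a linear combination:
  (δw)² = 33.3;  (δr)² = 0.0524;  (2·δp)² = 6.45
δS = √(39.8) = 6.31

6.31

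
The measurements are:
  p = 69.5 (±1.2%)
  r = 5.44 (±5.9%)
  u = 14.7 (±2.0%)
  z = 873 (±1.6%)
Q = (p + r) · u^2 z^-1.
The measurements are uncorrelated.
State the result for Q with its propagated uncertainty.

Let w = p + r = 74.9. δw = √(δp² + δr²) = √(0.696 + 0.103) = 0.894, so δw/w = 0.0119.
Q is then a monomial in w, u, z:
δQ/Q = √((δw/w)² + (2·δu/u)² + (-1·δz/z)²) = √(0.000142 + 0.00160 + 0.000256) = 0.0447
Q = 18.5, so δQ = 0.0447 × 18.5 = 0.829.

18.5 ± 0.829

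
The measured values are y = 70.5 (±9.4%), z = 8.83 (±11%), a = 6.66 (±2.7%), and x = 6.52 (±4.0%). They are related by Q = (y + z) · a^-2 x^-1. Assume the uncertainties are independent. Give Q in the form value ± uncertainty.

0.274 ± 0.0296

Let u = y + z = 79.3. δu = √(δy² + δz²) = √(43.9 + 0.943) = 6.70, so δu/u = 0.0844.
Q is then a monomial in u, a, x:
δQ/Q = √((δu/u)² + (-2·δa/a)² + (-1·δx/x)²) = √(0.00713 + 0.00292 + 0.00160) = 0.108
Q = 0.274, so δQ = 0.108 × 0.274 = 0.0296.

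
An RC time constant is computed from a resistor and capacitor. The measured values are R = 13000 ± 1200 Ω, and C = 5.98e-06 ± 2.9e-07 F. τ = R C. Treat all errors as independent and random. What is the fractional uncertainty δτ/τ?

For a monomial τ ∝ R, C, fractional errors add in quadrature:
  (1·δR/R)² = (1×0.0923)² = 0.00852;  (1·δC/C)² = (1×0.0485)² = 0.00235
δτ/τ = √(0.0109) = 0.104

0.104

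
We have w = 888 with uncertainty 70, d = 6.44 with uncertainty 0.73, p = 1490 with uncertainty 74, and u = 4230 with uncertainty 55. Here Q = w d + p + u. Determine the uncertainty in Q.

Let h = w·d = 5720. δh/h = √((1·δw/w)² + (1·δd/d)²) = √(0.00621 + 0.0128) = 0.138, so δh = 790.
Q = h + p + u: δQ = √(δh² + δp² + δu²) = √(6.23e+05 + 5480 + 3020) = 795

795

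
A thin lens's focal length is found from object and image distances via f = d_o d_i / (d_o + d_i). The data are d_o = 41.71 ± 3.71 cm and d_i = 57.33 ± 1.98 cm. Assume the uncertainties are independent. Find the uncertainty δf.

∂f/∂d_o = (d_i/(d_o+d_i))² = 0.335;  ∂f/∂d_i = (d_o/(d_o+d_i))² = 0.177
δf = √((∂f/∂d_o · δd_o)² + (∂f/∂d_i · δd_i)²) = √(1.55 + 0.123) = 1.29 cm

1.29 cm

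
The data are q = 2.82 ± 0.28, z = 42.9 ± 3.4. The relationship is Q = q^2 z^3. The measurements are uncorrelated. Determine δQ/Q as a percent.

31.0%

Each factor contributes (exponent × relative error)² to (δQ/Q)²:
  (2·δq/q)² = (2×0.0993)² = 0.0394;  (3·δz/z)² = (3×0.0793)² = 0.0565
δQ/Q = √(0.0960) = 0.310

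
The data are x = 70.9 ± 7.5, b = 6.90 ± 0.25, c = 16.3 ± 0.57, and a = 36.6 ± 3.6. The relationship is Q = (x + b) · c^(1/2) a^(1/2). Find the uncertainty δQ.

208

Let u = x + b = 77.8. δu = √(δx² + δb²) = √(56.2 + 0.0625) = 7.50, so δu/u = 0.0965.
Q is then a monomial in u, c, a:
δQ/Q = √((δu/u)² + (½·δc/c)² + (½·δa/a)²) = √(0.00930 + 0.000306 + 0.00242) = 0.110
Q = 1900, so δQ = 0.110 × 1900 = 208.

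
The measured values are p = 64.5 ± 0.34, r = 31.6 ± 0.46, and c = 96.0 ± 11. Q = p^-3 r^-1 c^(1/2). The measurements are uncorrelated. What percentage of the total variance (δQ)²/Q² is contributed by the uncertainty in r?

5.66%

(δQ/Q)² = (-3·δp/p)² + (-1·δr/r)² + (½·δc/c)²
  p term: (-3×0.00527)² = 0.000250
  r term: (-1×0.0146)² = 0.000212
  c term: (0.5×0.115)² = 0.00328
Total = 0.00374. Share from r = 0.000212/0.00374 = 0.0566.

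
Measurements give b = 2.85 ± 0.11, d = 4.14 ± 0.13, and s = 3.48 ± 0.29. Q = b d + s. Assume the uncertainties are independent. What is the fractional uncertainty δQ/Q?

0.0429

Let p = b·d = 11.8. δp/p = √((1·δb/b)² + (1·δd/d)²) = √(0.00149 + 0.000986) = 0.0498, so δp = 0.587.
Q = p + s: δQ = √(δp² + δs²) = √(0.345 + 0.0841) = 0.655
Q = 15.3, so δQ/Q = 0.655/15.3 = 0.0429.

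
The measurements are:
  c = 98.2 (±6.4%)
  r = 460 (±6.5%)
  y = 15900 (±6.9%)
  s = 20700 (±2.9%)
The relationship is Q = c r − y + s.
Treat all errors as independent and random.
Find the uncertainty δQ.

4310

Let p = c·r = 45200. δp/p = √((1·δc/c)² + (1·δr/r)²) = √(0.00410 + 0.00423) = 0.0912, so δp = 4120.
Q = p − y + s: δQ = √(δp² + δy² + δs²) = √(1.7e+07 + 1.2e+06 + 3.6e+05) = 4310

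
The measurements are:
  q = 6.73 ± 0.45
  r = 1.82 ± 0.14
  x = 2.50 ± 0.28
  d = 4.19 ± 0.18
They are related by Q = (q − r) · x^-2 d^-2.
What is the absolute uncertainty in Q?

0.0116

Let u = q − r = 4.91. δu = √(δq² + δr²) = √(0.203 + 0.0196) = 0.471, so δu/u = 0.0960.
Q is then a monomial in u, x, d:
δQ/Q = √((δu/u)² + (-2·δx/x)² + (-2·δd/d)²) = √(0.00921 + 0.0502 + 0.00738) = 0.258
Q = 0.0447, so δQ = 0.258 × 0.0447 = 0.0116.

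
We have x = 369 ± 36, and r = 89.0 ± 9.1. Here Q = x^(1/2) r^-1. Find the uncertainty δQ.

0.0245

Relative error in a monomial: (δQ/Q)² = Σ (nᵢ · δxᵢ/xᵢ)².
  (½·δx/x)² = (0.5×0.0976)² = 0.00238;  (-1·δr/r)² = (-1×0.102)² = 0.0105
δQ/Q = √(0.0128) = 0.113
Q = 0.216, so δQ = 0.113 × 0.216 = 0.0245.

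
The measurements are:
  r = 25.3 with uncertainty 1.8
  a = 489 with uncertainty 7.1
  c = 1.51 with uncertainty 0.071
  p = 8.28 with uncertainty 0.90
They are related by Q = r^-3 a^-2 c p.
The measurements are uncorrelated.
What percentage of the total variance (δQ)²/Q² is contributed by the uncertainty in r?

75.4%

(δQ/Q)² = (-3·δr/r)² + (-2·δa/a)² + (1·δc/c)² + (1·δp/p)²
  r term: (-3×0.0711)² = 0.0456
  a term: (-2×0.0145)² = 0.000843
  c term: (1×0.0470)² = 0.00221
  p term: (1×0.109)² = 0.0118
Total = 0.0604. Share from r = 0.0456/0.0604 = 0.754.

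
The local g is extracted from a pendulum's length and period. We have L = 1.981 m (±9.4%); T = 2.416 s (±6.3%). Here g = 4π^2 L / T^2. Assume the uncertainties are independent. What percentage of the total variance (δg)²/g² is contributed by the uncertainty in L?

(δg/g)² = (1·δL/L)² + (-2·δT/T)²
  L term: (1×0.0940)² = 0.00884
  T term: (-2×0.0630)² = 0.0159
Total = 0.0247. Share from L = 0.00884/0.0247 = 0.358.

35.8%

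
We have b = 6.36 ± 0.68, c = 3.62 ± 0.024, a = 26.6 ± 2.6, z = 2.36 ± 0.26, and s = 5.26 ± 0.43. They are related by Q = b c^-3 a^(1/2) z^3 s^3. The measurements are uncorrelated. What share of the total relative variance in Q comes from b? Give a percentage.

6.23%

(δQ/Q)² = (1·δb/b)² + (-3·δc/c)² + (½·δa/a)² + (3·δz/z)² + (3·δs/s)²
  b term: (1×0.107)² = 0.0114
  c term: (-3×0.00663)² = 0.000396
  a term: (0.5×0.0977)² = 0.00239
  z term: (3×0.110)² = 0.109
  s term: (3×0.0817)² = 0.0601
Total = 0.184. Share from b = 0.0114/0.184 = 0.0623.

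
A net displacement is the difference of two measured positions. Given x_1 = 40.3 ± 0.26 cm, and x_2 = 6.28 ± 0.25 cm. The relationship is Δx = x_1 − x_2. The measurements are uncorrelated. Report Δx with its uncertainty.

34.0 ± 0.361 cm

Sums and differences: (δΔx)² = Σ (cᵢ δxᵢ)².
  (δx_1)² = 0.0676;  (δx_2)² = 0.0625
δΔx = √(0.130) = 0.361 cm
Δx = 34.0 cm.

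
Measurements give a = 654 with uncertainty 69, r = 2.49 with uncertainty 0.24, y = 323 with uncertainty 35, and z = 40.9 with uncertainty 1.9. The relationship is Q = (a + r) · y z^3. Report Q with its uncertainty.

Let u = a + r = 656. δu = √(δa² + δr²) = √(4760 + 0.0576) = 69.0, so δu/u = 0.105.
Q is then a monomial in u, y, z:
δQ/Q = √((δu/u)² + (1·δy/y)² + (3·δz/z)²) = √(0.0110 + 0.0117 + 0.0194) = 0.205
Q = 1.45e+10, so δQ = 0.205 × 1.45e+10 = 2.98e+09.

(1.45 ± 0.298) × 10^10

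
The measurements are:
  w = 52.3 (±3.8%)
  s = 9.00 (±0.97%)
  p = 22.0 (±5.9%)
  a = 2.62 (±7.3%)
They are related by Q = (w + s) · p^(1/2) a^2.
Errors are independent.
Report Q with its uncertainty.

Let u = w + s = 61.3. δu = √(δw² + δs²) = √(3.95 + 0.00762) = 1.99, so δu/u = 0.0325.
Q is then a monomial in u, p, a:
δQ/Q = √((δu/u)² + (½·δp/p)² + (2·δa/a)²) = √(0.00105 + 0.000870 + 0.0213) = 0.152
Q = 1970, so δQ = 0.152 × 1970 = 301.

1970 ± 301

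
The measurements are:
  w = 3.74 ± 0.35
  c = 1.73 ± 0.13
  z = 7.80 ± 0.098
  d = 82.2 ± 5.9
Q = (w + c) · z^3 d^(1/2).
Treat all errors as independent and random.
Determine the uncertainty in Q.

2020

Let u = w + c = 5.47. δu = √(δw² + δc²) = √(0.122 + 0.0169) = 0.373, so δu/u = 0.0683.
Q is then a monomial in u, z, d:
δQ/Q = √((δu/u)² + (3·δz/z)² + (½·δd/d)²) = √(0.00466 + 0.00142 + 0.00129) = 0.0858
Q = 23500, so δQ = 0.0858 × 23500 = 2020.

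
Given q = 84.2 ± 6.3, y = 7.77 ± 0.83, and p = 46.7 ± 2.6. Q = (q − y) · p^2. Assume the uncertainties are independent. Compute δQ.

23200

Let u = q − y = 76.4. δu = √(δq² + δy²) = √(39.7 + 0.689) = 6.35, so δu/u = 0.0831.
Q is then a monomial in u, p:
δQ/Q = √((δu/u)² + (2·δp/p)²) = √(0.00691 + 0.0124) = 0.139
Q = 1.67e+05, so δQ = 0.139 × 1.67e+05 = 23200.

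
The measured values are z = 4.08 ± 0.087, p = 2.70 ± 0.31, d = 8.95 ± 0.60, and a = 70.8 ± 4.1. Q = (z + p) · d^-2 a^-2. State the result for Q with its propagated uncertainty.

Let u = z + p = 6.78. δu = √(δz² + δp²) = √(0.00757 + 0.0961) = 0.322, so δu/u = 0.0475.
Q is then a monomial in u, d, a:
δQ/Q = √((δu/u)² + (-2·δd/d)² + (-2·δa/a)²) = √(0.00226 + 0.0180 + 0.0134) = 0.183
Q = 1.69e-05, so δQ = 0.183 × 1.69e-05 = 3.1e-06.

(1.69 ± 0.310) × 10^-5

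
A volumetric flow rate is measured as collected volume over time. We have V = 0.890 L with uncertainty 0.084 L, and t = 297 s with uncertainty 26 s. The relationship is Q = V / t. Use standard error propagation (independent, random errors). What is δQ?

Q is a product of powers, so relative uncertainties combine in quadrature:
  (1·δV/V)² = (1×0.0944)² = 0.00891;  (-1·δt/t)² = (-1×0.0875)² = 0.00766
δQ/Q = √(0.0166) = 0.129
Q = 0.00300 L/s, so δQ = 0.129 × 0.00300 = 0.000386 L/s.

0.000386 L/s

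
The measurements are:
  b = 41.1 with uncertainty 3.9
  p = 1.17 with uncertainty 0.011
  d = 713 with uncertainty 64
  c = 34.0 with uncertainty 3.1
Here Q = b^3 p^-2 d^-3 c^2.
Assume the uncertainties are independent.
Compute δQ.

0.0700

Q is a product of powers, so relative uncertainties combine in quadrature:
  (3·δb/b)² = (3×0.0949)² = 0.0810;  (-2·δp/p)² = (-2×0.00940)² = 0.000354;  (-3·δd/d)² = (-3×0.0898)² = 0.0725;  (2·δc/c)² = (2×0.0912)² = 0.0333
δQ/Q = √(0.187) = 0.433
Q = 0.162, so δQ = 0.433 × 0.162 = 0.0700.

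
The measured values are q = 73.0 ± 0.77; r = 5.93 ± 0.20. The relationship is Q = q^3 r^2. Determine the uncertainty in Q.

Each factor contributes (exponent × relative error)² to (δQ/Q)²:
  (3·δq/q)² = (3×0.0105)² = 0.00100;  (2·δr/r)² = (2×0.0337)² = 0.00455
δQ/Q = √(0.00555) = 0.0745
Q = 1.37e+07, so δQ = 0.0745 × 1.37e+07 = 1.02e+06.

1.02e+06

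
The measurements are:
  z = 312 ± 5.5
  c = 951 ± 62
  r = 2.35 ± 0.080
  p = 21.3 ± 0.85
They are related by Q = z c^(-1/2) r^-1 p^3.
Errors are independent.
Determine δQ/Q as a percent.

13.0%

Relative error in a monomial: (δQ/Q)² = Σ (nᵢ · δxᵢ/xᵢ)².
  (1·δz/z)² = (1×0.0176)² = 0.000311;  (−½·δc/c)² = (-0.5×0.0652)² = 0.00106;  (-1·δr/r)² = (-1×0.0340)² = 0.00116;  (3·δp/p)² = (3×0.0399)² = 0.0143
δQ/Q = √(0.0169) = 0.130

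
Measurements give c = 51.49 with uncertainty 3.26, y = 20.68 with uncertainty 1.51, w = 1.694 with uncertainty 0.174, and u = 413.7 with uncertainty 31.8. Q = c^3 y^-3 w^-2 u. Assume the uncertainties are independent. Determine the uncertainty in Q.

Relative error in a monomial: (δQ/Q)² = Σ (nᵢ · δxᵢ/xᵢ)².
  (3·δc/c)² = (3×0.0633)² = 0.0361;  (-3·δy/y)² = (-3×0.0730)² = 0.0480;  (-2·δw/w)² = (-2×0.103)² = 0.0422;  (1·δu/u)² = (1×0.0769)² = 0.00591
δQ/Q = √(0.132) = 0.364
Q = 2225, so δQ = 0.364 × 2225 = 809.

809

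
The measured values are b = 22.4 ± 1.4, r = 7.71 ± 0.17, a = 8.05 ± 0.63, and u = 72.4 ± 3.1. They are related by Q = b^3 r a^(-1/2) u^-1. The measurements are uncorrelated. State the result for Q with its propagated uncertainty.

422 ± 83.3

Q is a product of powers, so relative uncertainties combine in quadrature:
  (3·δb/b)² = (3×0.0625)² = 0.0352;  (1·δr/r)² = (1×0.0220)² = 0.000486;  (−½·δa/a)² = (-0.5×0.0783)² = 0.00153;  (-1·δu/u)² = (-1×0.0428)² = 0.00183
δQ/Q = √(0.0390) = 0.198
Q = 422, so δQ = 0.198 × 422 = 83.3.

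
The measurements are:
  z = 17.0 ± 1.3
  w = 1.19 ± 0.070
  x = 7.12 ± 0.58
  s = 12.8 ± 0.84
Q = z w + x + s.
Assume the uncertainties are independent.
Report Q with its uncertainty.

Let p = z·w = 20.2. δp/p = √((1·δz/z)² + (1·δw/w)²) = √(0.00585 + 0.00346) = 0.0965, so δp = 1.95.
Q = p + x + s: δQ = √(δp² + δx² + δs²) = √(3.81 + 0.336 + 0.706) = 2.20
Q = 40.2.

40.2 ± 2.20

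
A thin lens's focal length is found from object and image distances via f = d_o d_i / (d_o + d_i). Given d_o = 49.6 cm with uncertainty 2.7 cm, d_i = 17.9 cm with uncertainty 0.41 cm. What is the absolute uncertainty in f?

∂f/∂d_o = (d_i/(d_o+d_i))² = 0.0703;  ∂f/∂d_i = (d_o/(d_o+d_i))² = 0.540
δf = √((∂f/∂d_o · δd_o)² + (∂f/∂d_i · δd_i)²) = √(0.0361 + 0.0490) = 0.292 cm

0.292 cm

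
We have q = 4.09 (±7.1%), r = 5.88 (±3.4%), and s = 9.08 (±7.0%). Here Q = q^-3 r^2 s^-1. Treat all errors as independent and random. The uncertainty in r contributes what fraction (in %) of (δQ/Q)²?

8.42%

(δQ/Q)² = (-3·δq/q)² + (2·δr/r)² + (-1·δs/s)²
  q term: (-3×0.0710)² = 0.0454
  r term: (2×0.0340)² = 0.00462
  s term: (-1×0.0700)² = 0.00490
Total = 0.0549. Share from r = 0.00462/0.0549 = 0.0842.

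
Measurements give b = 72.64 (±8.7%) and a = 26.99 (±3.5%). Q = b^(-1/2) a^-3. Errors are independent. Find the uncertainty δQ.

Q is a product of powers, so relative uncertainties combine in quadrature:
  (−½·δb/b)² = (-0.5×0.0870)² = 0.00189;  (-3·δa/a)² = (-3×0.0350)² = 0.0110
δQ/Q = √(0.0129) = 0.114
Q = 5.968e-06, so δQ = 0.114 × 5.968e-06 = 6.78e-07.

6.78e-07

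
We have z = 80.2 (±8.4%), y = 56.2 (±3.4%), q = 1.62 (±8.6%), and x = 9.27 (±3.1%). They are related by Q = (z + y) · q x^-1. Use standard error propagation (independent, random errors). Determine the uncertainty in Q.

2.50

Let u = z + y = 136. δu = √(δz² + δy²) = √(45.4 + 3.65) = 7.00, so δu/u = 0.0513.
Q is then a monomial in u, q, x:
δQ/Q = √((δu/u)² + (1·δq/q)² + (-1·δx/x)²) = √(0.00264 + 0.00740 + 0.000961) = 0.105
Q = 23.8, so δQ = 0.105 × 23.8 = 2.50.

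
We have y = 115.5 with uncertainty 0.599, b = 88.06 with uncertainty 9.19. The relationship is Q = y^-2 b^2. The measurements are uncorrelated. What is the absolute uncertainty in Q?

0.121

Each factor contributes (exponent × relative error)² to (δQ/Q)²:
  (-2·δy/y)² = (-2×0.00519)² = 0.000108;  (2·δb/b)² = (2×0.104)² = 0.0436
δQ/Q = √(0.0437) = 0.209
Q = 0.5813, so δQ = 0.209 × 0.5813 = 0.121.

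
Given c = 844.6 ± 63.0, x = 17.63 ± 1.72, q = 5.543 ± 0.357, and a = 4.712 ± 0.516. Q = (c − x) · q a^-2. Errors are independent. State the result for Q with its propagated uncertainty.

206.5 ± 49.7

Let u = c − x = 827.0. δu = √(δc² + δx²) = √(3970 + 2.96) = 63.0, so δu/u = 0.0762.
Q is then a monomial in u, q, a:
δQ/Q = √((δu/u)² + (1·δq/q)² + (-2·δa/a)²) = √(0.00581 + 0.00415 + 0.0480) = 0.241
Q = 206.5, so δQ = 0.241 × 206.5 = 49.7.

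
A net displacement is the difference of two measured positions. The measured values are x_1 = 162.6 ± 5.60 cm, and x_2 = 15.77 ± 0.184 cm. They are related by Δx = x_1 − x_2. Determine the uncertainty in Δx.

5.60 cm

Sums and differences: (δΔx)² = Σ (cᵢ δxᵢ)².
  (δx_1)² = 31.4;  (δx_2)² = 0.0339
δΔx = √(31.4) = 5.60 cm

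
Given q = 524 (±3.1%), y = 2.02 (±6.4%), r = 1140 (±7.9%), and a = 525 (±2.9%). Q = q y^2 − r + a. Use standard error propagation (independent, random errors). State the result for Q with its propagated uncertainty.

Let p = q·y^2 = 2140. δp/p = √((1·δq/q)² + (2·δy/y)²) = √(0.000961 + 0.0164) = 0.132, so δp = 282.
Q = p − r + a: δQ = √(δp² + δr² + δa²) = √(79300 + 8110 + 232) = 296
Q = 1520.

1520 ± 296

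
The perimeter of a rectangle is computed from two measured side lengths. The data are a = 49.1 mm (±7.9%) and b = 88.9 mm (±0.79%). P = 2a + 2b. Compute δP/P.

0.0286

Sums and differences: (δP)² = Σ (cᵢ δxᵢ)².
  (2·δa)² = 60.2;  (2·δb)² = 1.97
δP = √(62.2) = 7.88 mm
P = 276 mm, so δP/P = 7.88/276 = 0.0286.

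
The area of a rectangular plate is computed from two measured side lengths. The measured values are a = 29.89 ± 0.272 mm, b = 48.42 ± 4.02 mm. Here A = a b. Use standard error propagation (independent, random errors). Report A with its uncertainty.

1447 ± 121 mm^2

Products/powers → add relative errors in quadrature, weighted by exponent:
  (1·δa/a)² = (1×0.00910)² = 8.28e-05;  (1·δb/b)² = (1×0.0830)² = 0.00689
δA/A = √(0.00698) = 0.0835
A = 1447 mm^2, so δA = 0.0835 × 1447 = 121 mm^2.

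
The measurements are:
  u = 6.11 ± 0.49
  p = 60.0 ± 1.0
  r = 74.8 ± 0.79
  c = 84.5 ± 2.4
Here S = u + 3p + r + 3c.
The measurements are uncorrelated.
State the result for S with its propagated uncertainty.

514 ± 7.86

Sums and differences: (δS)² = Σ (cᵢ δxᵢ)².
  (δu)² = 0.240;  (3·δp)² = 9.00;  (δr)² = 0.624;  (3·δc)² = 51.8
δS = √(61.7) = 7.86
S = 514.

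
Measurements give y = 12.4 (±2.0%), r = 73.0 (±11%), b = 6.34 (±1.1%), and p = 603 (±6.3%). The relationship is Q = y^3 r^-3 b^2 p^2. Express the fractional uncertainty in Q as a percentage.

35.9%

For a monomial Q ∝ y^3, r^-3, b^2, p^2, fractional errors add in quadrature:
  (3·δy/y)² = (3×0.0200)² = 0.00360;  (-3·δr/r)² = (-3×0.110)² = 0.109;  (2·δb/b)² = (2×0.0110)² = 0.000484;  (2·δp/p)² = (2×0.0630)² = 0.0159
δQ/Q = √(0.129) = 0.359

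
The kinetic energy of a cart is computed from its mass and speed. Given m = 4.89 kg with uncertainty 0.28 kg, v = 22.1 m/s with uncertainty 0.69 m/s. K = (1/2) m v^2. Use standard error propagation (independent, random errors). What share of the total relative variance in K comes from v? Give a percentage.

54.3%

(δK/K)² = (1·δm/m)² + (2·δv/v)²
  m term: (1×0.0573)² = 0.00328
  v term: (2×0.0312)² = 0.00390
Total = 0.00718. Share from v = 0.00390/0.00718 = 0.543.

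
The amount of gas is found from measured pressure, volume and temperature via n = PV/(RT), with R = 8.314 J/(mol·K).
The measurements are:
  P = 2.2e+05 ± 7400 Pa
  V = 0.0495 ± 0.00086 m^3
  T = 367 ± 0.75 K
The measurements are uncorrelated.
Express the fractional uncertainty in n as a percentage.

3.79%

Products/powers → add relative errors in quadrature, weighted by exponent:
  (1·δP/P)² = (1×0.0336)² = 0.00113;  (1·δV/V)² = (1×0.0174)² = 0.000302;  (-1·δT/T)² = (-1×0.00204)² = 4.18e-06
δn/n = √(0.00144) = 0.0379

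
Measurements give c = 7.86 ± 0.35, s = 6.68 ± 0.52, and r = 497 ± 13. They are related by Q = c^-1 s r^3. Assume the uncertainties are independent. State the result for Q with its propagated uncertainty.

Products/powers → add relative errors in quadrature, weighted by exponent:
  (-1·δc/c)² = (-1×0.0445)² = 0.00198;  (1·δs/s)² = (1×0.0778)² = 0.00606;  (3·δr/r)² = (3×0.0262)² = 0.00616
δQ/Q = √(0.0142) = 0.119
Q = 1.04e+08, so δQ = 0.119 × 1.04e+08 = 1.24e+07.

(1.04 ± 0.124) × 10^8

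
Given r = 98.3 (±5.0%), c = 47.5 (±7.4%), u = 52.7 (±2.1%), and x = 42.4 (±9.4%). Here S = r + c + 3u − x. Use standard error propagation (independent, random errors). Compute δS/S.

0.0305

Absolute uncertainties add in quadrature for a linear combination:
  (δr)² = 24.2;  (δc)² = 12.4;  (3·δu)² = 11.0;  (δx)² = 15.9
δS = √(63.4) = 7.96
S = 262, so δS/S = 7.96/262 = 0.0305.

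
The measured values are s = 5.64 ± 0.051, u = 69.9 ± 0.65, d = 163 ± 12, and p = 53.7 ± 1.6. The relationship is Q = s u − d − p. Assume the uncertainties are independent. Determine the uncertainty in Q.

Let w = s·u = 394. δw/w = √((1·δs/s)² + (1·δu/u)²) = √(8.18e-05 + 8.65e-05) = 0.0130, so δw = 5.11.
Q = w − d − p: δQ = √(δw² + δd² + δp²) = √(26.1 + 144 + 2.56) = 13.1

13.1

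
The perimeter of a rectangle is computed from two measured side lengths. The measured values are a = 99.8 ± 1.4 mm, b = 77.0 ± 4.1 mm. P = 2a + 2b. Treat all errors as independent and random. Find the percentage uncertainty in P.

Sums and differences: (δP)² = Σ (cᵢ δxᵢ)².
  (2·δa)² = 7.84;  (2·δb)² = 67.2
δP = √(75.1) = 8.66 mm
P = 354 mm, so δP/P = 8.66/354 = 0.0245.

2.45%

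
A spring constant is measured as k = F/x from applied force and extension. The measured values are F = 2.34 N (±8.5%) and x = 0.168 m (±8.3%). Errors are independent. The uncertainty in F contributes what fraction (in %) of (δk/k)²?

51.2%

(δk/k)² = (1·δF/F)² + (-1·δx/x)²
  F term: (1×0.0850)² = 0.00723
  x term: (-1×0.0830)² = 0.00689
Total = 0.0141. Share from F = 0.00723/0.0141 = 0.512.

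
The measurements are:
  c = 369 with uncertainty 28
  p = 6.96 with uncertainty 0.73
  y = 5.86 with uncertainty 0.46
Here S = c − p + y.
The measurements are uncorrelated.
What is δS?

28.0

S is a linear combination, so absolute uncertainties add in quadrature:
  (δc)² = 784;  (δp)² = 0.533;  (δy)² = 0.212
δS = √(785) = 28.0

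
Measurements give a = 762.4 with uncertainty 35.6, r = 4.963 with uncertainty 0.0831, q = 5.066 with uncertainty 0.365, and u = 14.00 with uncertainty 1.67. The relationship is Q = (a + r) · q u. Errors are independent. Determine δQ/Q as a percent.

14.7%

Let w = a + r = 767.4. δw = √(δa² + δr²) = √(1270 + 0.00691) = 35.6, so δw/w = 0.0464.
Q is then a monomial in w, q, u:
δQ/Q = √((δw/w)² + (1·δq/q)² + (1·δu/u)²) = √(0.00215 + 0.00519 + 0.0142) = 0.147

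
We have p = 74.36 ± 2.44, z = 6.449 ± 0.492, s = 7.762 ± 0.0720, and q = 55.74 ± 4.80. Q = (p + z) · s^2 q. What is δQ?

25300

Let u = p + z = 80.81. δu = √(δp² + δz²) = √(5.95 + 0.242) = 2.49, so δu/u = 0.0308.
Q is then a monomial in u, s, q:
δQ/Q = √((δu/u)² + (2·δs/s)² + (1·δq/q)²) = √(0.000949 + 0.000344 + 0.00742) = 0.0933
Q = 271400, so δQ = 0.0933 × 271400 = 25300.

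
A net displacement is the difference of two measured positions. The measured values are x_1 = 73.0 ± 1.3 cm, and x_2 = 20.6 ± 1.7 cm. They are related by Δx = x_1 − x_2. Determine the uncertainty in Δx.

Δx is a linear combination, so absolute uncertainties add in quadrature:
  (δx_1)² = 1.69;  (δx_2)² = 2.89
δΔx = √(4.58) = 2.14 cm

2.14 cm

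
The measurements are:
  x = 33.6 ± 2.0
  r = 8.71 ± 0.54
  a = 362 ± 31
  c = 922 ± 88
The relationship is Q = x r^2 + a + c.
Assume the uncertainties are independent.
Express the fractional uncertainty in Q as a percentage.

Let p = x·r^2 = 2550. δp/p = √((1·δx/x)² + (2·δr/r)²) = √(0.00354 + 0.0154) = 0.138, so δp = 351.
Q = p + a + c: δQ = √(δp² + δa² + δc²) = √(1.23e+05 + 961 + 7740) = 363
Q = 3830, so δQ/Q = 363/3830 = 0.0947.

9.47%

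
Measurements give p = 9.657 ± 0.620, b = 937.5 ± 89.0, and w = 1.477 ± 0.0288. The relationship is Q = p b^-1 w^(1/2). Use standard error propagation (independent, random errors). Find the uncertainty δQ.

Products/powers → add relative errors in quadrature, weighted by exponent:
  (1·δp/p)² = (1×0.0642)² = 0.00412;  (-1·δb/b)² = (-1×0.0949)² = 0.00901;  (½·δw/w)² = (0.5×0.0195)² = 9.51e-05
δQ/Q = √(0.0132) = 0.115
Q = 0.01252, so δQ = 0.115 × 0.01252 = 0.00144.

0.00144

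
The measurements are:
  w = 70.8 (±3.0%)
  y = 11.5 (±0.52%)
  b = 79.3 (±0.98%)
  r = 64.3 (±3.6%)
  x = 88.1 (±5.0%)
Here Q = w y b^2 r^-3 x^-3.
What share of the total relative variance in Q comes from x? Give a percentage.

(δQ/Q)² = (1·δw/w)² + (1·δy/y)² + (2·δb/b)² + (-3·δr/r)² + (-3·δx/x)²
  w term: (1×0.0300)² = 0.000900
  y term: (1×0.00520)² = 2.7e-05
  b term: (2×0.00980)² = 0.000384
  r term: (-3×0.0360)² = 0.0117
  x term: (-3×0.0500)² = 0.0225
Total = 0.0355. Share from x = 0.0225/0.0355 = 0.634.

63.4%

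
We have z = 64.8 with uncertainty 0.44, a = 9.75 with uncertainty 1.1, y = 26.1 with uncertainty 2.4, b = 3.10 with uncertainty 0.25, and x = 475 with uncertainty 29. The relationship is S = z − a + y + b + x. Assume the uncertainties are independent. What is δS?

For a sum/difference, combine absolute errors in quadrature:
  (δz)² = 0.194;  (δa)² = 1.21;  (δy)² = 5.76;  (δb)² = 0.0625;  (δx)² = 841
δS = √(848) = 29.1

29.1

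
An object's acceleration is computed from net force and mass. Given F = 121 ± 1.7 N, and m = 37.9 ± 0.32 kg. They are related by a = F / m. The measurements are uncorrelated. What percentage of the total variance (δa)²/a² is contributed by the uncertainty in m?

26.5%

(δa/a)² = (1·δF/F)² + (-1·δm/m)²
  F term: (1×0.0140)² = 0.000197
  m term: (-1×0.00844)² = 7.13e-05
Total = 0.000269. Share from m = 7.13e-05/0.000269 = 0.265.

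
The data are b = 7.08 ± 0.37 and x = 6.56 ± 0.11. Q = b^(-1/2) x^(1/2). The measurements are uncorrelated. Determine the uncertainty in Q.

Relative error in a monomial: (δQ/Q)² = Σ (nᵢ · δxᵢ/xᵢ)².
  (−½·δb/b)² = (-0.5×0.0523)² = 0.000683;  (½·δx/x)² = (0.5×0.0168)² = 7.03e-05
δQ/Q = √(0.000753) = 0.0274
Q = 0.963, so δQ = 0.0274 × 0.963 = 0.0264.

0.0264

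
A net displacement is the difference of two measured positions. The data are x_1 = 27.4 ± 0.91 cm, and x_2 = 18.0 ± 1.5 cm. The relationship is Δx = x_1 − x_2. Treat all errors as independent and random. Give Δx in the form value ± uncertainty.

9.40 ± 1.75 cm

Δx is a linear combination, so absolute uncertainties add in quadrature:
  (δx_1)² = 0.828;  (δx_2)² = 2.25
δΔx = √(3.08) = 1.75 cm
Δx = 9.40 cm.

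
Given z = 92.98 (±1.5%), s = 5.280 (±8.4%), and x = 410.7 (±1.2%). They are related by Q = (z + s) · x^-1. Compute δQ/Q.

0.0191

Let u = z + s = 98.26. δu = √(δz² + δs²) = √(1.95 + 0.197) = 1.46, so δu/u = 0.0149.
Q is then a monomial in u, x:
δQ/Q = √((δu/u)² + (-1·δx/x)²) = √(0.000222 + 0.000144) = 0.0191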